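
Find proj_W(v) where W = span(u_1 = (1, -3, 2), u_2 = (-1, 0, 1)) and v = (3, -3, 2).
proj_W(v) = (7/3, -11/3, 4/3)

Set up U = [u_1 | ... | u_2] ∈ R^(3×2). The projector onto W = col(U) is P = U (U^T U)^(-1) U^T.
Compute U^T U =
  [14, 1]
  [1, 2],
and U^T v = (16, -1).
Solve U^T U · c = U^T v for the coefficients: c = (11/9, -10/9). The projection is proj_W(v) = U c.
Check: (v - proj_W(v)) · u_1 = 0  (should be 0).
Check: (v - proj_W(v)) · u_2 = 0  (should be 0).
Result: proj_W(v) = (7/3, -11/3, 4/3).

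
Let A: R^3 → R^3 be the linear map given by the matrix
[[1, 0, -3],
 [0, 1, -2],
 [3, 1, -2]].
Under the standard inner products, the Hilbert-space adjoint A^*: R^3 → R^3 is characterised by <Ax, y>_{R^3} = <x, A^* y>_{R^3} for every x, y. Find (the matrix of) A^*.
A^* = A^T =
[[1, 0, 3],
 [0, 1, 1],
 [-3, -2, -2]]

For real matrices with standard dot products, the defining identity <Ax, y> = <x, A^* y> gives (Ax)^T y = x^T (A^*) y, i.e. x^T A^T y = x^T (A^*) y. Since this holds for all x, y, we must have A^* = A^T. Therefore
A^* =
[[1, 0, 3],
 [0, 1, 1],
 [-3, -2, -2]].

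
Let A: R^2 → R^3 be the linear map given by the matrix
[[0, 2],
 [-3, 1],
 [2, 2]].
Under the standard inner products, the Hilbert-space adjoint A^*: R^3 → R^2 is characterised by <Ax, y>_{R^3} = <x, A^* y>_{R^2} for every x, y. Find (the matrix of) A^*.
A^* = A^T =
[[0, -3, 2],
 [2, 1, 2]]

For real matrices with standard dot products, the defining identity <Ax, y> = <x, A^* y> gives (Ax)^T y = x^T (A^*) y, i.e. x^T A^T y = x^T (A^*) y. Since this holds for all x, y, we must have A^* = A^T. Therefore
A^* =
[[0, -3, 2],
 [2, 1, 2]].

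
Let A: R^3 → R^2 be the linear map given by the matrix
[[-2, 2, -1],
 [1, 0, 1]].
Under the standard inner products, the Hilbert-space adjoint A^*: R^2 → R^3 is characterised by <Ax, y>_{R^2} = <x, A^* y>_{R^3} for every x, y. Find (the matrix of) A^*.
A^* = A^T =
[[-2, 1],
 [2, 0],
 [-1, 1]]

For real matrices with standard dot products, the defining identity <Ax, y> = <x, A^* y> gives (Ax)^T y = x^T (A^*) y, i.e. x^T A^T y = x^T (A^*) y. Since this holds for all x, y, we must have A^* = A^T. Therefore
A^* =
[[-2, 1],
 [2, 0],
 [-1, 1]].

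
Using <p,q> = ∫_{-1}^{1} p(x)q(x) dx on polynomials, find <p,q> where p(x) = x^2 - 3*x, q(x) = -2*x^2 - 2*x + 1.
<p,q> = 58/15

Expand the product: p(x)·q(x) = -2*x^4 + 4*x^3 + 7*x^2 - 3*x.
∫_{-1}^{1} of each monomial x^k gives [2/(k+1) if k even, 0 if k odd]. Integrating term-by-term (or equivalently evaluating the antiderivative F(x) = -2*x^5/5 + x^4 + 7*x^3/3 - 3*x^2/2 at the endpoints):
  F(1) − F(−1) = 43/30 − (-73/30) = 58/15.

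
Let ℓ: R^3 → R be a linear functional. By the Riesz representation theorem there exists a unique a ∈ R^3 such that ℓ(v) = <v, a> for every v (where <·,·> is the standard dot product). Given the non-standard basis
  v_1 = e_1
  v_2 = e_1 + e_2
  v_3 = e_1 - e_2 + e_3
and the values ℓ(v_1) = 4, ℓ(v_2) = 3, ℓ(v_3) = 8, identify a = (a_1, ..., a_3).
a = (4, -1, 3)

Write a = (a_1, ..., a_3) in the standard basis. For each basis vector v_i, ℓ(v_i) = <v_i, a> is a linear equation in the a_j's. Collect the n equations into a matrix system V a = ℓ, where row i of V is v_i (expressed in the standard basis). Since V is invertible (lower-triangular with 1s on the diagonal, up to permutation), solve by back-substitution:
  V =
[[1, 0, 0],
 [1, 1, 0],
 [1, -1, 1]]
  V a = (4, 3, 8)
Solving gives a = (4, -1, 3).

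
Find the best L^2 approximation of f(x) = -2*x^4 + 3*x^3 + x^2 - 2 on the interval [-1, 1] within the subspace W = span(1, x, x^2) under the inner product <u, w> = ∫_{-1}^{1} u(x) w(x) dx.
g(x) = -5*x^2/7 + 9*x/5 - 64/35

The best approximation g ∈ W is the orthogonal projection of f onto W. Writing g = a_0 + a_1 x + a_2 x^2, the coefficients solve the normal equations G · a = b where
  G_{ij} = <φ_i, φ_j> and b_i = <f, φ_i>, with φ_0 = 1, φ_1 = x, φ_2 = x^2.
G =
  [2, 0, 2/3]
  [0, 2/3, 0]
  [2/3, 0, 2/5],
b = (-62/15, 6/5, -158/105).
Solving gives a_0 = -64/35, a_1 = 9/5, a_2 = -5/7, so
  g(x) = -5*x^2/7 + 9*x/5 - 64/35.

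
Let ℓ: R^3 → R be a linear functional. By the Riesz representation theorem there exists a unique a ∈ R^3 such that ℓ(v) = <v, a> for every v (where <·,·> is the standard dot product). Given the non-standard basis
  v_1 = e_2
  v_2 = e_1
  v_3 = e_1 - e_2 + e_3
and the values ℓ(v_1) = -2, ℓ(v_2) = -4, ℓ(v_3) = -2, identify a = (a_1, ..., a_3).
a = (-4, -2, 0)

Write a = (a_1, ..., a_3) in the standard basis. For each basis vector v_i, ℓ(v_i) = <v_i, a> is a linear equation in the a_j's. Collect the n equations into a matrix system V a = ℓ, where row i of V is v_i (expressed in the standard basis). Since V is invertible (lower-triangular with 1s on the diagonal, up to permutation), solve by back-substitution:
  V =
[[0, 1, 0],
 [1, 0, 0],
 [1, -1, 1]]
  V a = (-2, -4, -2)
Solving gives a = (-4, -2, 0).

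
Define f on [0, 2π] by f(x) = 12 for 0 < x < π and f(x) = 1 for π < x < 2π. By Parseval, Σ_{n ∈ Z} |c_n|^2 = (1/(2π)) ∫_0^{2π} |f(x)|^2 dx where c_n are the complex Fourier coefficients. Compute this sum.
Σ |c_n|^2 = 145/2

Parseval equates the L^2 energy of f (normalised by 1/(2π)) with the ℓ^2 sum of its Fourier coefficients: (1/(2π)) ∫_0^{2π} |f|^2 = Σ |c_n|^2.
Compute the left side: (1/(2π)) [∫_0^π 12^2 dx + ∫_π^{2π} 1^2 dx] = (1/(2π)) · (144π + 1π) = (144 + 1)/2 = 145/2.
So Σ_{n ∈ Z} |c_n|^2 = 145/2.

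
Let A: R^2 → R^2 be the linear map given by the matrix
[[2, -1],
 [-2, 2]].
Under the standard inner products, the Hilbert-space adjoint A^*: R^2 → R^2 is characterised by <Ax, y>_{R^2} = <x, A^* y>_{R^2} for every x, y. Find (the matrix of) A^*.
A^* = A^T =
[[2, -2],
 [-1, 2]]

For real matrices with standard dot products, the defining identity <Ax, y> = <x, A^* y> gives (Ax)^T y = x^T (A^*) y, i.e. x^T A^T y = x^T (A^*) y. Since this holds for all x, y, we must have A^* = A^T. Therefore
A^* =
[[2, -2],
 [-1, 2]].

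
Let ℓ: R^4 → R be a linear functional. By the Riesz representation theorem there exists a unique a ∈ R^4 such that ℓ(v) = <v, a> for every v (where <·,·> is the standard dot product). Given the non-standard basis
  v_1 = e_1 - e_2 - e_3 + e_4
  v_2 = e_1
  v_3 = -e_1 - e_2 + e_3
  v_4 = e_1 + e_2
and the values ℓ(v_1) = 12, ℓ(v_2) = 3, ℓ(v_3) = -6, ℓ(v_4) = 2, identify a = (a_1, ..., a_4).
a = (3, -1, -4, 4)

Write a = (a_1, ..., a_4) in the standard basis. For each basis vector v_i, ℓ(v_i) = <v_i, a> is a linear equation in the a_j's. Collect the n equations into a matrix system V a = ℓ, where row i of V is v_i (expressed in the standard basis). Since V is invertible (lower-triangular with 1s on the diagonal, up to permutation), solve by back-substitution:
  V =
[[1, -1, -1, 1],
 [1, 0, 0, 0],
 [-1, -1, 1, 0],
 [1, 1, 0, 0]]
  V a = (12, 3, -6, 2)
Solving gives a = (3, -1, -4, 4).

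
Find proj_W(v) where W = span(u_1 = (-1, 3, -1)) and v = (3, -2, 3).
proj_W(v) = (12/11, -36/11, 12/11)

Set up U = [u_1 | ... | u_1] ∈ R^(3×1). The projector onto W = col(U) is P = U (U^T U)^(-1) U^T.
Compute U^T U =
  [11],
and U^T v = (-12).
Solve U^T U · c = U^T v for the coefficients: c = (-12/11). The projection is proj_W(v) = U c.
Check: (v - proj_W(v)) · u_1 = 0  (should be 0).
Result: proj_W(v) = (12/11, -36/11, 12/11).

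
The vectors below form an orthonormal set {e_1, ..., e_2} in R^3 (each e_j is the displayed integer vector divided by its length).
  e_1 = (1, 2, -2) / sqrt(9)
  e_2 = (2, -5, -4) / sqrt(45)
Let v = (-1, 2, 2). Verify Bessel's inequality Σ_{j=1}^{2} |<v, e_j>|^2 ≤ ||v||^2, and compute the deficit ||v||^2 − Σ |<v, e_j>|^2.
Σ |<v, e_j>|^2 = 9; ||v||^2 = 9; deficit = 0

Write each e_j = u_j / sqrt(<u_j, u_j>) where u_j is the displayed integer vector. Then <v, e_j> = <v, u_j> / sqrt(<u_j, u_j>), so |<v, e_j>|^2 = <v, u_j>^2 / <u_j, u_j>.
Coefficients: <v, e_1> = -1/sqrt(9), <v, e_2> = -20/sqrt(45).
Square and sum: Σ |<v, e_j>|^2 = 9.
Compute ||v||^2 = v·v = 9.
Deficit = 9 − 9 = 0 ≥ 0, confirming Bessel's inequality. (The deficit equals ||v − Σ <v,e_j> e_j||^2, the squared distance from v to span{e_j}.)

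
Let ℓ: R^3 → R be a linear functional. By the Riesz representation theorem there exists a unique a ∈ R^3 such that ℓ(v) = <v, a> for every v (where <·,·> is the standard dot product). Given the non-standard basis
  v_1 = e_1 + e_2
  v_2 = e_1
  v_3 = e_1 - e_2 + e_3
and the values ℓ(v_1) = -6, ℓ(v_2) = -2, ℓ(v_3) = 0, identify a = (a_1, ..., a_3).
a = (-2, -4, -2)

Write a = (a_1, ..., a_3) in the standard basis. For each basis vector v_i, ℓ(v_i) = <v_i, a> is a linear equation in the a_j's. Collect the n equations into a matrix system V a = ℓ, where row i of V is v_i (expressed in the standard basis). Since V is invertible (lower-triangular with 1s on the diagonal, up to permutation), solve by back-substitution:
  V =
[[1, 1, 0],
 [1, 0, 0],
 [1, -1, 1]]
  V a = (-6, -2, 0)
Solving gives a = (-2, -4, -2).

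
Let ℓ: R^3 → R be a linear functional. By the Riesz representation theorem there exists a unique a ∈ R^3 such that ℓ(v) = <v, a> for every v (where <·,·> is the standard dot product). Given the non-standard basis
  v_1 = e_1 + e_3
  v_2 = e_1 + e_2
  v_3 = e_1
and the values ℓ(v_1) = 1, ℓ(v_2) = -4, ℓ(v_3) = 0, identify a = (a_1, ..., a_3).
a = (0, -4, 1)

Write a = (a_1, ..., a_3) in the standard basis. For each basis vector v_i, ℓ(v_i) = <v_i, a> is a linear equation in the a_j's. Collect the n equations into a matrix system V a = ℓ, where row i of V is v_i (expressed in the standard basis). Since V is invertible (lower-triangular with 1s on the diagonal, up to permutation), solve by back-substitution:
  V =
[[1, 0, 1],
 [1, 1, 0],
 [1, 0, 0]]
  V a = (1, -4, 0)
Solving gives a = (0, -4, 1).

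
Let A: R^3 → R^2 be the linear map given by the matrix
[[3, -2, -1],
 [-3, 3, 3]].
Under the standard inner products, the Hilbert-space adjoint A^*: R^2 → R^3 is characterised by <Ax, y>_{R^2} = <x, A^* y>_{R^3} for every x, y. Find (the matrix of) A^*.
A^* = A^T =
[[3, -3],
 [-2, 3],
 [-1, 3]]

For real matrices with standard dot products, the defining identity <Ax, y> = <x, A^* y> gives (Ax)^T y = x^T (A^*) y, i.e. x^T A^T y = x^T (A^*) y. Since this holds for all x, y, we must have A^* = A^T. Therefore
A^* =
[[3, -3],
 [-2, 3],
 [-1, 3]].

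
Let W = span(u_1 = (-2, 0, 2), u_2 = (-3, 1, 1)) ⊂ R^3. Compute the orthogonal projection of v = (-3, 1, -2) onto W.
proj_W(v) = (-5/2, 2, -3/2)

Set up U = [u_1 | ... | u_2] ∈ R^(3×2). The projector onto W = col(U) is P = U (U^T U)^(-1) U^T.
Compute U^T U =
  [8, 8]
  [8, 11],
and U^T v = (2, 8).
Solve U^T U · c = U^T v for the coefficients: c = (-7/4, 2). The projection is proj_W(v) = U c.
Check: (v - proj_W(v)) · u_1 = 0  (should be 0).
Check: (v - proj_W(v)) · u_2 = 0  (should be 0).
Result: proj_W(v) = (-5/2, 2, -3/2).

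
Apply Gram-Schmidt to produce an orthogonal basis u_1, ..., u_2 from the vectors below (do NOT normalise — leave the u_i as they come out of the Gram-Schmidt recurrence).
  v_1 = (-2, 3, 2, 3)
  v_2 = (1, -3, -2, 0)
Orthogonal basis:
  u_1 = (-2, 3, 2, 3)
  u_2 = (-2/13, -33/26, -11/13, 45/26)

Apply the Gram-Schmidt recurrence
  u_1 = v_1
  u_i = v_i − Σ_{j<i} ((v_i · u_j) / (u_j · u_j)) · u_j.

Step by step this gives:
  u_1 = (-2, 3, 2, 3)
  u_2 = (-2/13, -33/26, -11/13, 45/26)

Orthogonality check:
  u_2 · u_1 = 0 (should be 0)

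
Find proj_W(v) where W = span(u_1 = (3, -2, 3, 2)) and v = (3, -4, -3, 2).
proj_W(v) = (18/13, -12/13, 18/13, 12/13)

Set up U = [u_1 | ... | u_1] ∈ R^(4×1). The projector onto W = col(U) is P = U (U^T U)^(-1) U^T.
Compute U^T U =
  [26],
and U^T v = (12).
Solve U^T U · c = U^T v for the coefficients: c = (6/13). The projection is proj_W(v) = U c.
Check: (v - proj_W(v)) · u_1 = 0  (should be 0).
Result: proj_W(v) = (18/13, -12/13, 18/13, 12/13).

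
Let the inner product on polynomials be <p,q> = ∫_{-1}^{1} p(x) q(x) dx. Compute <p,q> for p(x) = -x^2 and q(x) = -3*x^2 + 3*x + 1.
<p,q> = 8/15

Expand the product: p(x)·q(x) = 3*x^4 - 3*x^3 - x^2.
∫_{-1}^{1} of each monomial x^k gives [2/(k+1) if k even, 0 if k odd]. Integrating term-by-term (or equivalently evaluating the antiderivative F(x) = 3*x^5/5 - 3*x^4/4 - x^3/3 at the endpoints):
  F(1) − F(−1) = -29/60 − (-61/60) = 8/15.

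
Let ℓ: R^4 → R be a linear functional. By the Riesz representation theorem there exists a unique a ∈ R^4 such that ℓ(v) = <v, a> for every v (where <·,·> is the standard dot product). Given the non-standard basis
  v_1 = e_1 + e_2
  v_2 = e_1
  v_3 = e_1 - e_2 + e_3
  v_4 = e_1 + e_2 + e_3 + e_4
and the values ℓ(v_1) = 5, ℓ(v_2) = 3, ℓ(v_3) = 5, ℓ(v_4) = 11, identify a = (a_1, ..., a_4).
a = (3, 2, 4, 2)

Write a = (a_1, ..., a_4) in the standard basis. For each basis vector v_i, ℓ(v_i) = <v_i, a> is a linear equation in the a_j's. Collect the n equations into a matrix system V a = ℓ, where row i of V is v_i (expressed in the standard basis). Since V is invertible (lower-triangular with 1s on the diagonal, up to permutation), solve by back-substitution:
  V =
[[1, 1, 0, 0],
 [1, 0, 0, 0],
 [1, -1, 1, 0],
 [1, 1, 1, 1]]
  V a = (5, 3, 5, 11)
Solving gives a = (3, 2, 4, 2).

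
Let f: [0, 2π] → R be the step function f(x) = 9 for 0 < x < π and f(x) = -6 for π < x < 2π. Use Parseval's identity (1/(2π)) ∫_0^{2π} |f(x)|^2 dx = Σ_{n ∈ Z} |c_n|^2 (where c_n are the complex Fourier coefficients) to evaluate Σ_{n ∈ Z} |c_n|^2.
Σ |c_n|^2 = 117/2

Parseval equates the L^2 energy of f (normalised by 1/(2π)) with the ℓ^2 sum of its Fourier coefficients: (1/(2π)) ∫_0^{2π} |f|^2 = Σ |c_n|^2.
Compute the left side: (1/(2π)) [∫_0^π 9^2 dx + ∫_π^{2π} (-6)^2 dx] = (1/(2π)) · (81π + 36π) = (81 + 36)/2 = 117/2.
So Σ_{n ∈ Z} |c_n|^2 = 117/2.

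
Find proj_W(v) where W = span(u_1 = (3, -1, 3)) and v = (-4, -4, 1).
proj_W(v) = (-15/19, 5/19, -15/19)

Set up U = [u_1 | ... | u_1] ∈ R^(3×1). The projector onto W = col(U) is P = U (U^T U)^(-1) U^T.
Compute U^T U =
  [19],
and U^T v = (-5).
Solve U^T U · c = U^T v for the coefficients: c = (-5/19). The projection is proj_W(v) = U c.
Check: (v - proj_W(v)) · u_1 = 0  (should be 0).
Result: proj_W(v) = (-15/19, 5/19, -15/19).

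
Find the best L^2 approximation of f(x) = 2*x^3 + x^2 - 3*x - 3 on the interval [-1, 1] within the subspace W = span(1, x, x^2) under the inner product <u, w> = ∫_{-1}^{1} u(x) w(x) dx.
g(x) = x^2 - 9*x/5 - 3

The best approximation g ∈ W is the orthogonal projection of f onto W. Writing g = a_0 + a_1 x + a_2 x^2, the coefficients solve the normal equations G · a = b where
  G_{ij} = <φ_i, φ_j> and b_i = <f, φ_i>, with φ_0 = 1, φ_1 = x, φ_2 = x^2.
G =
  [2, 0, 2/3]
  [0, 2/3, 0]
  [2/3, 0, 2/5],
b = (-16/3, -6/5, -8/5).
Solving gives a_0 = -3, a_1 = -9/5, a_2 = 1, so
  g(x) = x^2 - 9*x/5 - 3.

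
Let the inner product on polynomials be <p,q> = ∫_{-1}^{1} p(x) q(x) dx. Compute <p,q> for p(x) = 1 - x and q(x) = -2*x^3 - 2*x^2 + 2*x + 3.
<p,q> = 62/15

Expand the product: p(x)·q(x) = 2*x^4 - 4*x^2 - x + 3.
∫_{-1}^{1} of each monomial x^k gives [2/(k+1) if k even, 0 if k odd]. Integrating term-by-term (or equivalently evaluating the antiderivative F(x) = 2*x^5/5 - 4*x^3/3 - x^2/2 + 3*x at the endpoints):
  F(1) − F(−1) = 47/30 − (-77/30) = 62/15.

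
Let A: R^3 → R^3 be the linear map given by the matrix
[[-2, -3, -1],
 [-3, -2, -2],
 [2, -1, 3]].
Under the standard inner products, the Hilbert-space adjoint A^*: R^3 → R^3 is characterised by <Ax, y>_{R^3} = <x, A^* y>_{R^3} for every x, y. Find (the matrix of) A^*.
A^* = A^T =
[[-2, -3, 2],
 [-3, -2, -1],
 [-1, -2, 3]]

For real matrices with standard dot products, the defining identity <Ax, y> = <x, A^* y> gives (Ax)^T y = x^T (A^*) y, i.e. x^T A^T y = x^T (A^*) y. Since this holds for all x, y, we must have A^* = A^T. Therefore
A^* =
[[-2, -3, 2],
 [-3, -2, -1],
 [-1, -2, 3]].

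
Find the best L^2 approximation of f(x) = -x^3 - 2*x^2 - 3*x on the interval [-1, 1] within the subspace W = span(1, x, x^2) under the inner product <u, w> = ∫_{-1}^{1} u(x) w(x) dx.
g(x) = -2*x^2 - 18*x/5

The best approximation g ∈ W is the orthogonal projection of f onto W. Writing g = a_0 + a_1 x + a_2 x^2, the coefficients solve the normal equations G · a = b where
  G_{ij} = <φ_i, φ_j> and b_i = <f, φ_i>, with φ_0 = 1, φ_1 = x, φ_2 = x^2.
G =
  [2, 0, 2/3]
  [0, 2/3, 0]
  [2/3, 0, 2/5],
b = (-4/3, -12/5, -4/5).
Solving gives a_0 = 0, a_1 = -18/5, a_2 = -2, so
  g(x) = -2*x^2 - 18*x/5.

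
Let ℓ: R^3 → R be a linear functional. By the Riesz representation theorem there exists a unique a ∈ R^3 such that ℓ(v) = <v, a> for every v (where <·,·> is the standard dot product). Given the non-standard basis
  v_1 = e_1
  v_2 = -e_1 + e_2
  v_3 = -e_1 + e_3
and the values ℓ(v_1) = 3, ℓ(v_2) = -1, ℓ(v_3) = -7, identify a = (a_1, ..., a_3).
a = (3, 2, -4)

Write a = (a_1, ..., a_3) in the standard basis. For each basis vector v_i, ℓ(v_i) = <v_i, a> is a linear equation in the a_j's. Collect the n equations into a matrix system V a = ℓ, where row i of V is v_i (expressed in the standard basis). Since V is invertible (lower-triangular with 1s on the diagonal, up to permutation), solve by back-substitution:
  V =
[[1, 0, 0],
 [-1, 1, 0],
 [-1, 0, 1]]
  V a = (3, -1, -7)
Solving gives a = (3, 2, -4).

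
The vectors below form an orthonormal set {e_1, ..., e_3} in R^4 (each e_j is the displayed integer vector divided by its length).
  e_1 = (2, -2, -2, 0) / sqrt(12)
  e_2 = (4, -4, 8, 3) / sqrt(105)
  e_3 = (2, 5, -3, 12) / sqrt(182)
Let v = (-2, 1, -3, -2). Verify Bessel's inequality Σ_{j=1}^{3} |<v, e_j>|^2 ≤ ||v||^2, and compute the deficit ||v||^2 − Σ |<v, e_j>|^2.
Σ |<v, e_j>|^2 = 1162/65; ||v||^2 = 18; deficit = 8/65

Write each e_j = u_j / sqrt(<u_j, u_j>) where u_j is the displayed integer vector. Then <v, e_j> = <v, u_j> / sqrt(<u_j, u_j>), so |<v, e_j>|^2 = <v, u_j>^2 / <u_j, u_j>.
Coefficients: <v, e_1> = 0/sqrt(12), <v, e_2> = -42/sqrt(105), <v, e_3> = -14/sqrt(182).
Square and sum: Σ |<v, e_j>|^2 = 1162/65.
Compute ||v||^2 = v·v = 18.
Deficit = 18 − 1162/65 = 8/65 ≥ 0, confirming Bessel's inequality. (The deficit equals ||v − Σ <v,e_j> e_j||^2, the squared distance from v to span{e_j}.)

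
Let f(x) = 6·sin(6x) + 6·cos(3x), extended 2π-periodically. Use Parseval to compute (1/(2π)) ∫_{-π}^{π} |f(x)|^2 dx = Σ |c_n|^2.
Σ |c_n|^2 = 36

Expand |f|^2 and use orthogonality of {sin(nx), cos(mx)} on [-π, π]:
  ∫_{-π}^{π} sin(nx)^2 dx = π, ∫ cos(mx)^2 dx = π, and cross terms integrate to 0.
So ∫_{-π}^{π} f(x)^2 dx = 6^2 · π + 6^2 · π = (36 + 36)π.
Divide by 2π: (36 + 36)/2 = 36.
By Parseval, this equals Σ |c_n|^2.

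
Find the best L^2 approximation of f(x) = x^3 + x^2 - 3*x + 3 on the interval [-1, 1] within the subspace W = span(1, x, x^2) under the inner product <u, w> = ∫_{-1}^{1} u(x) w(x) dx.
g(x) = x^2 - 12*x/5 + 3

The best approximation g ∈ W is the orthogonal projection of f onto W. Writing g = a_0 + a_1 x + a_2 x^2, the coefficients solve the normal equations G · a = b where
  G_{ij} = <φ_i, φ_j> and b_i = <f, φ_i>, with φ_0 = 1, φ_1 = x, φ_2 = x^2.
G =
  [2, 0, 2/3]
  [0, 2/3, 0]
  [2/3, 0, 2/5],
b = (20/3, -8/5, 12/5).
Solving gives a_0 = 3, a_1 = -12/5, a_2 = 1, so
  g(x) = x^2 - 12*x/5 + 3.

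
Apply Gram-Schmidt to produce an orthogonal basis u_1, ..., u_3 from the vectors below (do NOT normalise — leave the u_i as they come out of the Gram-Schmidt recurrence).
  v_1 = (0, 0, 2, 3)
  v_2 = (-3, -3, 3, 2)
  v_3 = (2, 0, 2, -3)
Orthogonal basis:
  u_1 = (0, 0, 2, 3)
  u_2 = (-3, -3, 15/13, -10/13)
  u_3 = (464/259, -54/259, 738/259, -492/259)

Apply the Gram-Schmidt recurrence
  u_1 = v_1
  u_i = v_i − Σ_{j<i} ((v_i · u_j) / (u_j · u_j)) · u_j.

Step by step this gives:
  u_1 = (0, 0, 2, 3)
  u_2 = (-3, -3, 15/13, -10/13)
  u_3 = (464/259, -54/259, 738/259, -492/259)

Orthogonality check:
  u_2 · u_1 = 0 (should be 0)
  u_3 · u_1 = 0 (should be 0)
  u_3 · u_2 = 0 (should be 0)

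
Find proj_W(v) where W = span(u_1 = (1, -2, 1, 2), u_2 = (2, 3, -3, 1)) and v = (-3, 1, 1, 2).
proj_W(v) = (-20/41, -16/41, 20/41, -16/41)

Set up U = [u_1 | ... | u_2] ∈ R^(4×2). The projector onto W = col(U) is P = U (U^T U)^(-1) U^T.
Compute U^T U =
  [10, -5]
  [-5, 23],
and U^T v = (0, -4).
Solve U^T U · c = U^T v for the coefficients: c = (-4/41, -8/41). The projection is proj_W(v) = U c.
Check: (v - proj_W(v)) · u_1 = 0  (should be 0).
Check: (v - proj_W(v)) · u_2 = 0  (should be 0).
Result: proj_W(v) = (-20/41, -16/41, 20/41, -16/41).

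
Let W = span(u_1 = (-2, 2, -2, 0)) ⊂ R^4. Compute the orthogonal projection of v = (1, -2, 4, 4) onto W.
proj_W(v) = (7/3, -7/3, 7/3, 0)

Set up U = [u_1 | ... | u_1] ∈ R^(4×1). The projector onto W = col(U) is P = U (U^T U)^(-1) U^T.
Compute U^T U =
  [12],
and U^T v = (-14).
Solve U^T U · c = U^T v for the coefficients: c = (-7/6). The projection is proj_W(v) = U c.
Check: (v - proj_W(v)) · u_1 = 0  (should be 0).
Result: proj_W(v) = (7/3, -7/3, 7/3, 0).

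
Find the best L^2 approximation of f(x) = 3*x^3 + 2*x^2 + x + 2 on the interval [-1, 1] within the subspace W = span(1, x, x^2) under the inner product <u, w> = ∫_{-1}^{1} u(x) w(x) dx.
g(x) = 2*x^2 + 14*x/5 + 2

The best approximation g ∈ W is the orthogonal projection of f onto W. Writing g = a_0 + a_1 x + a_2 x^2, the coefficients solve the normal equations G · a = b where
  G_{ij} = <φ_i, φ_j> and b_i = <f, φ_i>, with φ_0 = 1, φ_1 = x, φ_2 = x^2.
G =
  [2, 0, 2/3]
  [0, 2/3, 0]
  [2/3, 0, 2/5],
b = (16/3, 28/15, 32/15).
Solving gives a_0 = 2, a_1 = 14/5, a_2 = 2, so
  g(x) = 2*x^2 + 14*x/5 + 2.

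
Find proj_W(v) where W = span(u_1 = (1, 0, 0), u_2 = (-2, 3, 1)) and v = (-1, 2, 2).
proj_W(v) = (-1, 12/5, 4/5)

Set up U = [u_1 | ... | u_2] ∈ R^(3×2). The projector onto W = col(U) is P = U (U^T U)^(-1) U^T.
Compute U^T U =
  [1, -2]
  [-2, 14],
and U^T v = (-1, 10).
Solve U^T U · c = U^T v for the coefficients: c = (3/5, 4/5). The projection is proj_W(v) = U c.
Check: (v - proj_W(v)) · u_1 = 0  (should be 0).
Check: (v - proj_W(v)) · u_2 = 0  (should be 0).
Result: proj_W(v) = (-1, 12/5, 4/5).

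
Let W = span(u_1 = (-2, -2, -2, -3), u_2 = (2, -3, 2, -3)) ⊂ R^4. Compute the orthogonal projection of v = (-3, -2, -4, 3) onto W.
proj_W(v) = (-1546/497, 554/497, -1546/497, 201/497)

Set up U = [u_1 | ... | u_2] ∈ R^(4×2). The projector onto W = col(U) is P = U (U^T U)^(-1) U^T.
Compute U^T U =
  [21, 7]
  [7, 26],
and U^T v = (9, -17).
Solve U^T U · c = U^T v for the coefficients: c = (353/497, -60/71). The projection is proj_W(v) = U c.
Check: (v - proj_W(v)) · u_1 = 0  (should be 0).
Check: (v - proj_W(v)) · u_2 = 0  (should be 0).
Result: proj_W(v) = (-1546/497, 554/497, -1546/497, 201/497).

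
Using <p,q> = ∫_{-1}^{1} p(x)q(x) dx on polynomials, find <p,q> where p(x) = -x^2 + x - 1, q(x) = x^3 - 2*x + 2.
<p,q> = -94/15

Expand the product: p(x)·q(x) = -x^5 + x^4 + x^3 - 4*x^2 + 4*x - 2.
∫_{-1}^{1} of each monomial x^k gives [2/(k+1) if k even, 0 if k odd]. Integrating term-by-term (or equivalently evaluating the antiderivative F(x) = -x^6/6 + x^5/5 + x^4/4 - 4*x^3/3 + 2*x^2 - 2*x at the endpoints):
  F(1) − F(−1) = -21/20 − (313/60) = -94/15.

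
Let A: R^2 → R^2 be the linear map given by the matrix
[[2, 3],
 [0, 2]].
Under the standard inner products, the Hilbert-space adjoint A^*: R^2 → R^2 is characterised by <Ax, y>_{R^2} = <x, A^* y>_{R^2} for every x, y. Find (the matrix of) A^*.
A^* = A^T =
[[2, 0],
 [3, 2]]

For real matrices with standard dot products, the defining identity <Ax, y> = <x, A^* y> gives (Ax)^T y = x^T (A^*) y, i.e. x^T A^T y = x^T (A^*) y. Since this holds for all x, y, we must have A^* = A^T. Therefore
A^* =
[[2, 0],
 [3, 2]].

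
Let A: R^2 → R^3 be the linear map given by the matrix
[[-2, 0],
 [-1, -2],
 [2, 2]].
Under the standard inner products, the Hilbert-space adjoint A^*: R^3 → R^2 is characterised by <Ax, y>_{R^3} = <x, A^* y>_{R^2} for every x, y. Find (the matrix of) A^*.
A^* = A^T =
[[-2, -1, 2],
 [0, -2, 2]]

For real matrices with standard dot products, the defining identity <Ax, y> = <x, A^* y> gives (Ax)^T y = x^T (A^*) y, i.e. x^T A^T y = x^T (A^*) y. Since this holds for all x, y, we must have A^* = A^T. Therefore
A^* =
[[-2, -1, 2],
 [0, -2, 2]].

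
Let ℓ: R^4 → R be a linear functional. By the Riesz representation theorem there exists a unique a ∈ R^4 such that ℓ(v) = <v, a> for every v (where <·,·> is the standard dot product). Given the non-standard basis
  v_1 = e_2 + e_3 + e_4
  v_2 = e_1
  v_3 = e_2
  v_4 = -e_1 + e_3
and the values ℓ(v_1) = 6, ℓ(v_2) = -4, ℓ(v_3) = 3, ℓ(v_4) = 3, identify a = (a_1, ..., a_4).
a = (-4, 3, -1, 4)

Write a = (a_1, ..., a_4) in the standard basis. For each basis vector v_i, ℓ(v_i) = <v_i, a> is a linear equation in the a_j's. Collect the n equations into a matrix system V a = ℓ, where row i of V is v_i (expressed in the standard basis). Since V is invertible (lower-triangular with 1s on the diagonal, up to permutation), solve by back-substitution:
  V =
[[0, 1, 1, 1],
 [1, 0, 0, 0],
 [0, 1, 0, 0],
 [-1, 0, 1, 0]]
  V a = (6, -4, 3, 3)
Solving gives a = (-4, 3, -1, 4).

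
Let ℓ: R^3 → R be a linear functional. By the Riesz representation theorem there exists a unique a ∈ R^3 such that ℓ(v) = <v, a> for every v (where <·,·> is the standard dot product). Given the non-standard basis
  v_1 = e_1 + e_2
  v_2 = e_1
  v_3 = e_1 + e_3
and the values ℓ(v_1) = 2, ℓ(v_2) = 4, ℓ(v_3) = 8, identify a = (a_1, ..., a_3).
a = (4, -2, 4)

Write a = (a_1, ..., a_3) in the standard basis. For each basis vector v_i, ℓ(v_i) = <v_i, a> is a linear equation in the a_j's. Collect the n equations into a matrix system V a = ℓ, where row i of V is v_i (expressed in the standard basis). Since V is invertible (lower-triangular with 1s on the diagonal, up to permutation), solve by back-substitution:
  V =
[[1, 1, 0],
 [1, 0, 0],
 [1, 0, 1]]
  V a = (2, 4, 8)
Solving gives a = (4, -2, 4).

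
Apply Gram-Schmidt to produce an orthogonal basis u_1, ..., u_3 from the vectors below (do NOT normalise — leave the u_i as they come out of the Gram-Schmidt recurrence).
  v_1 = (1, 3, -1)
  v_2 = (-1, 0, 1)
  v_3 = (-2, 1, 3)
Orthogonal basis:
  u_1 = (1, 3, -1)
  u_2 = (-9/11, 6/11, 9/11)
  u_3 = (1/2, 0, 1/2)

Apply the Gram-Schmidt recurrence
  u_1 = v_1
  u_i = v_i − Σ_{j<i} ((v_i · u_j) / (u_j · u_j)) · u_j.

Step by step this gives:
  u_1 = (1, 3, -1)
  u_2 = (-9/11, 6/11, 9/11)
  u_3 = (1/2, 0, 1/2)

Orthogonality check:
  u_2 · u_1 = 0 (should be 0)
  u_3 · u_1 = 0 (should be 0)
  u_3 · u_2 = 0 (should be 0)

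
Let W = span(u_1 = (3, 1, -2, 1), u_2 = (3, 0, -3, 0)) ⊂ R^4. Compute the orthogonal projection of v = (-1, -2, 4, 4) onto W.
proj_W(v) = (-9/5, 7/5, 16/5, 7/5)

Set up U = [u_1 | ... | u_2] ∈ R^(4×2). The projector onto W = col(U) is P = U (U^T U)^(-1) U^T.
Compute U^T U =
  [15, 15]
  [15, 18],
and U^T v = (-9, -15).
Solve U^T U · c = U^T v for the coefficients: c = (7/5, -2). The projection is proj_W(v) = U c.
Check: (v - proj_W(v)) · u_1 = 0  (should be 0).
Check: (v - proj_W(v)) · u_2 = 0  (should be 0).
Result: proj_W(v) = (-9/5, 7/5, 16/5, 7/5).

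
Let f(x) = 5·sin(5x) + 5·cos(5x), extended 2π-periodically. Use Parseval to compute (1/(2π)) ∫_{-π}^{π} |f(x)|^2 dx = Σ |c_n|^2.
Σ |c_n|^2 = 25

Expand |f|^2 and use orthogonality of {sin(nx), cos(mx)} on [-π, π]:
  ∫_{-π}^{π} sin(nx)^2 dx = π, ∫ cos(mx)^2 dx = π, and cross terms integrate to 0.
So ∫_{-π}^{π} f(x)^2 dx = 5^2 · π + 5^2 · π = (25 + 25)π.
Divide by 2π: (25 + 25)/2 = 25.
By Parseval, this equals Σ |c_n|^2.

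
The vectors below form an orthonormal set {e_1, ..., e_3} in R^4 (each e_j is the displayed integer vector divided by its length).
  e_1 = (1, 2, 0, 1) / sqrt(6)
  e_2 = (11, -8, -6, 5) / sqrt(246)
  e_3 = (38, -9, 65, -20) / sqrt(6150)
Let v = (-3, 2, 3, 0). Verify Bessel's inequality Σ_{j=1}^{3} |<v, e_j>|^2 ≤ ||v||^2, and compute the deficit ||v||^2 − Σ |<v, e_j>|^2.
Σ |<v, e_j>|^2 = 953/50; ||v||^2 = 22; deficit = 147/50

Write each e_j = u_j / sqrt(<u_j, u_j>) where u_j is the displayed integer vector. Then <v, e_j> = <v, u_j> / sqrt(<u_j, u_j>), so |<v, e_j>|^2 = <v, u_j>^2 / <u_j, u_j>.
Coefficients: <v, e_1> = 1/sqrt(6), <v, e_2> = -67/sqrt(246), <v, e_3> = 63/sqrt(6150).
Square and sum: Σ |<v, e_j>|^2 = 953/50.
Compute ||v||^2 = v·v = 22.
Deficit = 22 − 953/50 = 147/50 ≥ 0, confirming Bessel's inequality. (The deficit equals ||v − Σ <v,e_j> e_j||^2, the squared distance from v to span{e_j}.)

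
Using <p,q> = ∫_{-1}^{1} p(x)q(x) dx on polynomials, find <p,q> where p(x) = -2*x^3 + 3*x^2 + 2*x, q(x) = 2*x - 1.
<p,q> = -14/15

Expand the product: p(x)·q(x) = -4*x^4 + 8*x^3 + x^2 - 2*x.
∫_{-1}^{1} of each monomial x^k gives [2/(k+1) if k even, 0 if k odd]. Integrating term-by-term (or equivalently evaluating the antiderivative F(x) = -4*x^5/5 + 2*x^4 + x^3/3 - x^2 at the endpoints):
  F(1) − F(−1) = 8/15 − (22/15) = -14/15.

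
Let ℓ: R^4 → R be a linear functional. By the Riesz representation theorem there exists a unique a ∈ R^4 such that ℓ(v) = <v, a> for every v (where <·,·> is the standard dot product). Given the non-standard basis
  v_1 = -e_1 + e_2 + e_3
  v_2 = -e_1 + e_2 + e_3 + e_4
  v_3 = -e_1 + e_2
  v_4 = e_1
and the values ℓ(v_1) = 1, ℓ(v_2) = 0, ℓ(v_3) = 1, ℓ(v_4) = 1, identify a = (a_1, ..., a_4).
a = (1, 2, 0, -1)

Write a = (a_1, ..., a_4) in the standard basis. For each basis vector v_i, ℓ(v_i) = <v_i, a> is a linear equation in the a_j's. Collect the n equations into a matrix system V a = ℓ, where row i of V is v_i (expressed in the standard basis). Since V is invertible (lower-triangular with 1s on the diagonal, up to permutation), solve by back-substitution:
  V =
[[-1, 1, 1, 0],
 [-1, 1, 1, 1],
 [-1, 1, 0, 0],
 [1, 0, 0, 0]]
  V a = (1, 0, 1, 1)
Solving gives a = (1, 2, 0, -1).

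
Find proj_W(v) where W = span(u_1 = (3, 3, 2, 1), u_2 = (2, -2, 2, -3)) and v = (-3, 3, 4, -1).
proj_W(v) = (192/241, 252/241, 118/241, 119/241)

Set up U = [u_1 | ... | u_2] ∈ R^(4×2). The projector onto W = col(U) is P = U (U^T U)^(-1) U^T.
Compute U^T U =
  [23, 1]
  [1, 21],
and U^T v = (7, -1).
Solve U^T U · c = U^T v for the coefficients: c = (74/241, -15/241). The projection is proj_W(v) = U c.
Check: (v - proj_W(v)) · u_1 = 0  (should be 0).
Check: (v - proj_W(v)) · u_2 = 0  (should be 0).
Result: proj_W(v) = (192/241, 252/241, 118/241, 119/241).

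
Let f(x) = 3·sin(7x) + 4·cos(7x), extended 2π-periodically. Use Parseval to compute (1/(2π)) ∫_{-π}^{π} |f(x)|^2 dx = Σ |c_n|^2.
Σ |c_n|^2 = 25/2

Expand |f|^2 and use orthogonality of {sin(nx), cos(mx)} on [-π, π]:
  ∫_{-π}^{π} sin(nx)^2 dx = π, ∫ cos(mx)^2 dx = π, and cross terms integrate to 0.
So ∫_{-π}^{π} f(x)^2 dx = 3^2 · π + 4^2 · π = (9 + 16)π.
Divide by 2π: (9 + 16)/2 = 25/2.
By Parseval, this equals Σ |c_n|^2.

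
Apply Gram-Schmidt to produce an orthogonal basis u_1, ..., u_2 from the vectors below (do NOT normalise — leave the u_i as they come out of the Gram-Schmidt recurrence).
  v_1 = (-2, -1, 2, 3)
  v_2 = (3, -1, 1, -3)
Orthogonal basis:
  u_1 = (-2, -1, 2, 3)
  u_2 = (5/3, -5/3, 7/3, -1)

Apply the Gram-Schmidt recurrence
  u_1 = v_1
  u_i = v_i − Σ_{j<i} ((v_i · u_j) / (u_j · u_j)) · u_j.

Step by step this gives:
  u_1 = (-2, -1, 2, 3)
  u_2 = (5/3, -5/3, 7/3, -1)

Orthogonality check:
  u_2 · u_1 = 0 (should be 0)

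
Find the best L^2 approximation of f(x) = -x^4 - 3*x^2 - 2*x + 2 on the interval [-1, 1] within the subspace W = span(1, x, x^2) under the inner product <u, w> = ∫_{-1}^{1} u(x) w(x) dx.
g(x) = -27*x^2/7 - 2*x + 73/35

The best approximation g ∈ W is the orthogonal projection of f onto W. Writing g = a_0 + a_1 x + a_2 x^2, the coefficients solve the normal equations G · a = b where
  G_{ij} = <φ_i, φ_j> and b_i = <f, φ_i>, with φ_0 = 1, φ_1 = x, φ_2 = x^2.
G =
  [2, 0, 2/3]
  [0, 2/3, 0]
  [2/3, 0, 2/5],
b = (8/5, -4/3, -16/105).
Solving gives a_0 = 73/35, a_1 = -2, a_2 = -27/7, so
  g(x) = -27*x^2/7 - 2*x + 73/35.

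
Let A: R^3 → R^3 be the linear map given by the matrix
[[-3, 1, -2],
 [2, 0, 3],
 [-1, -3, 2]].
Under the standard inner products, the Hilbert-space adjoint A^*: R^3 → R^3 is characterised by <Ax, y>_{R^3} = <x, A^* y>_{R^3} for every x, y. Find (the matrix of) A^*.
A^* = A^T =
[[-3, 2, -1],
 [1, 0, -3],
 [-2, 3, 2]]

For real matrices with standard dot products, the defining identity <Ax, y> = <x, A^* y> gives (Ax)^T y = x^T (A^*) y, i.e. x^T A^T y = x^T (A^*) y. Since this holds for all x, y, we must have A^* = A^T. Therefore
A^* =
[[-3, 2, -1],
 [1, 0, -3],
 [-2, 3, 2]].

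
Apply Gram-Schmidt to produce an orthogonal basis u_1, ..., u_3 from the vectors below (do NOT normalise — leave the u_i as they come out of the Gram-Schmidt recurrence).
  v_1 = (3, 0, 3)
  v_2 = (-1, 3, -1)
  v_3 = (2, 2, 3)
Orthogonal basis:
  u_1 = (3, 0, 3)
  u_2 = (0, 3, 0)
  u_3 = (-1/2, 0, 1/2)

Apply the Gram-Schmidt recurrence
  u_1 = v_1
  u_i = v_i − Σ_{j<i} ((v_i · u_j) / (u_j · u_j)) · u_j.

Step by step this gives:
  u_1 = (3, 0, 3)
  u_2 = (0, 3, 0)
  u_3 = (-1/2, 0, 1/2)

Orthogonality check:
  u_2 · u_1 = 0 (should be 0)
  u_3 · u_1 = 0 (should be 0)
  u_3 · u_2 = 0 (should be 0)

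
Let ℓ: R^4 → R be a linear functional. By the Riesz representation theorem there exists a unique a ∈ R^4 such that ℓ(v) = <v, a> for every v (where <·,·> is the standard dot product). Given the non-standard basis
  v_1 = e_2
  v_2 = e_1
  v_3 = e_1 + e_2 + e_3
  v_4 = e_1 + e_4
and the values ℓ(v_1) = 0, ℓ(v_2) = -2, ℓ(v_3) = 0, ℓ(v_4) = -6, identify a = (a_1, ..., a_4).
a = (-2, 0, 2, -4)

Write a = (a_1, ..., a_4) in the standard basis. For each basis vector v_i, ℓ(v_i) = <v_i, a> is a linear equation in the a_j's. Collect the n equations into a matrix system V a = ℓ, where row i of V is v_i (expressed in the standard basis). Since V is invertible (lower-triangular with 1s on the diagonal, up to permutation), solve by back-substitution:
  V =
[[0, 1, 0, 0],
 [1, 0, 0, 0],
 [1, 1, 1, 0],
 [1, 0, 0, 1]]
  V a = (0, -2, 0, -6)
Solving gives a = (-2, 0, 2, -4).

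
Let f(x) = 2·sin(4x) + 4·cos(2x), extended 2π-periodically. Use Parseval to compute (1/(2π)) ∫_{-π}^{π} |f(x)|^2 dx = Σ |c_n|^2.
Σ |c_n|^2 = 10

Expand |f|^2 and use orthogonality of {sin(nx), cos(mx)} on [-π, π]:
  ∫_{-π}^{π} sin(nx)^2 dx = π, ∫ cos(mx)^2 dx = π, and cross terms integrate to 0.
So ∫_{-π}^{π} f(x)^2 dx = 2^2 · π + 4^2 · π = (4 + 16)π.
Divide by 2π: (4 + 16)/2 = 10.
By Parseval, this equals Σ |c_n|^2.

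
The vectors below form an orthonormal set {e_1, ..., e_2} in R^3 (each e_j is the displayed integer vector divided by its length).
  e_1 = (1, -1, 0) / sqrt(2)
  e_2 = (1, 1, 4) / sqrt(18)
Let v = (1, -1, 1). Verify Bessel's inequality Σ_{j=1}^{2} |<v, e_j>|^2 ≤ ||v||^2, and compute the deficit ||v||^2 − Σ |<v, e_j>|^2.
Σ |<v, e_j>|^2 = 26/9; ||v||^2 = 3; deficit = 1/9

Write each e_j = u_j / sqrt(<u_j, u_j>) where u_j is the displayed integer vector. Then <v, e_j> = <v, u_j> / sqrt(<u_j, u_j>), so |<v, e_j>|^2 = <v, u_j>^2 / <u_j, u_j>.
Coefficients: <v, e_1> = 2/sqrt(2), <v, e_2> = 4/sqrt(18).
Square and sum: Σ |<v, e_j>|^2 = 26/9.
Compute ||v||^2 = v·v = 3.
Deficit = 3 − 26/9 = 1/9 ≥ 0, confirming Bessel's inequality. (The deficit equals ||v − Σ <v,e_j> e_j||^2, the squared distance from v to span{e_j}.)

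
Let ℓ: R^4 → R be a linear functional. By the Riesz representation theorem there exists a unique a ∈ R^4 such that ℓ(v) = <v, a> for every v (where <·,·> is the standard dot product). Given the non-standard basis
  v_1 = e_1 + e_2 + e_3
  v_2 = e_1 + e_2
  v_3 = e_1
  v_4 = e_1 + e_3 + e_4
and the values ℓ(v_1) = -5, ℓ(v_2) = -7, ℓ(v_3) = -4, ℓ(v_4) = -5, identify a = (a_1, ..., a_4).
a = (-4, -3, 2, -3)

Write a = (a_1, ..., a_4) in the standard basis. For each basis vector v_i, ℓ(v_i) = <v_i, a> is a linear equation in the a_j's. Collect the n equations into a matrix system V a = ℓ, where row i of V is v_i (expressed in the standard basis). Since V is invertible (lower-triangular with 1s on the diagonal, up to permutation), solve by back-substitution:
  V =
[[1, 1, 1, 0],
 [1, 1, 0, 0],
 [1, 0, 0, 0],
 [1, 0, 1, 1]]
  V a = (-5, -7, -4, -5)
Solving gives a = (-4, -3, 2, -3).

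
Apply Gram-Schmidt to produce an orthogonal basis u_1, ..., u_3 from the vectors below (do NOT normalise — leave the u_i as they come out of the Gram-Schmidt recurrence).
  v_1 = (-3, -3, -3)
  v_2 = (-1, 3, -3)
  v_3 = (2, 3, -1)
Orthogonal basis:
  u_1 = (-3, -3, -3)
  u_2 = (-2/3, 10/3, -8/3)
  u_3 = (15/14, -5/14, -5/7)

Apply the Gram-Schmidt recurrence
  u_1 = v_1
  u_i = v_i − Σ_{j<i} ((v_i · u_j) / (u_j · u_j)) · u_j.

Step by step this gives:
  u_1 = (-3, -3, -3)
  u_2 = (-2/3, 10/3, -8/3)
  u_3 = (15/14, -5/14, -5/7)

Orthogonality check:
  u_2 · u_1 = 0 (should be 0)
  u_3 · u_1 = 0 (should be 0)
  u_3 · u_2 = 0 (should be 0)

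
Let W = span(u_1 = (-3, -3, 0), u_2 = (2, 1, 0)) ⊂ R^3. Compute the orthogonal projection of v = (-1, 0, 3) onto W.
proj_W(v) = (-1, 0, 0)

Set up U = [u_1 | ... | u_2] ∈ R^(3×2). The projector onto W = col(U) is P = U (U^T U)^(-1) U^T.
Compute U^T U =
  [18, -9]
  [-9, 5],
and U^T v = (3, -2).
Solve U^T U · c = U^T v for the coefficients: c = (-1/3, -1). The projection is proj_W(v) = U c.
Check: (v - proj_W(v)) · u_1 = 0  (should be 0).
Check: (v - proj_W(v)) · u_2 = 0  (should be 0).
Result: proj_W(v) = (-1, 0, 0).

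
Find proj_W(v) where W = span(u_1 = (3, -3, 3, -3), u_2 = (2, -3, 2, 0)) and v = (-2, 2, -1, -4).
proj_W(v) = (-15/19, 56/19, -15/19, -67/19)

Set up U = [u_1 | ... | u_2] ∈ R^(4×2). The projector onto W = col(U) is P = U (U^T U)^(-1) U^T.
Compute U^T U =
  [36, 21]
  [21, 17],
and U^T v = (-3, -12).
Solve U^T U · c = U^T v for the coefficients: c = (67/57, -41/19). The projection is proj_W(v) = U c.
Check: (v - proj_W(v)) · u_1 = 0  (should be 0).
Check: (v - proj_W(v)) · u_2 = 0  (should be 0).
Result: proj_W(v) = (-15/19, 56/19, -15/19, -67/19).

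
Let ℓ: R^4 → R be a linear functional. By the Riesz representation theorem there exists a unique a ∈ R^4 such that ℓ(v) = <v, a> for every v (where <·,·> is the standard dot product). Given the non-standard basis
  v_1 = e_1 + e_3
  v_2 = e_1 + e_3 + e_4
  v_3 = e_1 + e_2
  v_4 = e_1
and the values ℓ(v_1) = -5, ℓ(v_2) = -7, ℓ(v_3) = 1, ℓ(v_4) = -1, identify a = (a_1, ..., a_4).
a = (-1, 2, -4, -2)

Write a = (a_1, ..., a_4) in the standard basis. For each basis vector v_i, ℓ(v_i) = <v_i, a> is a linear equation in the a_j's. Collect the n equations into a matrix system V a = ℓ, where row i of V is v_i (expressed in the standard basis). Since V is invertible (lower-triangular with 1s on the diagonal, up to permutation), solve by back-substitution:
  V =
[[1, 0, 1, 0],
 [1, 0, 1, 1],
 [1, 1, 0, 0],
 [1, 0, 0, 0]]
  V a = (-5, -7, 1, -1)
Solving gives a = (-1, 2, -4, -2).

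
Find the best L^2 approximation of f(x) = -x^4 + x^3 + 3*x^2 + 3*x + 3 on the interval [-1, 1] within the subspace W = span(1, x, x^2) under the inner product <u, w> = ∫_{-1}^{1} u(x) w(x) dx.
g(x) = 15*x^2/7 + 18*x/5 + 108/35

The best approximation g ∈ W is the orthogonal projection of f onto W. Writing g = a_0 + a_1 x + a_2 x^2, the coefficients solve the normal equations G · a = b where
  G_{ij} = <φ_i, φ_j> and b_i = <f, φ_i>, with φ_0 = 1, φ_1 = x, φ_2 = x^2.
G =
  [2, 0, 2/3]
  [0, 2/3, 0]
  [2/3, 0, 2/5],
b = (38/5, 12/5, 102/35).
Solving gives a_0 = 108/35, a_1 = 18/5, a_2 = 15/7, so
  g(x) = 15*x^2/7 + 18*x/5 + 108/35.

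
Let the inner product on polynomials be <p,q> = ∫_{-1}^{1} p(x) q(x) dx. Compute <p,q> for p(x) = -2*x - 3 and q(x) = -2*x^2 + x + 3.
<p,q> = -46/3

Expand the product: p(x)·q(x) = 4*x^3 + 4*x^2 - 9*x - 9.
∫_{-1}^{1} of each monomial x^k gives [2/(k+1) if k even, 0 if k odd]. Integrating term-by-term (or equivalently evaluating the antiderivative F(x) = x^4 + 4*x^3/3 - 9*x^2/2 - 9*x at the endpoints):
  F(1) − F(−1) = -67/6 − (25/6) = -46/3.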